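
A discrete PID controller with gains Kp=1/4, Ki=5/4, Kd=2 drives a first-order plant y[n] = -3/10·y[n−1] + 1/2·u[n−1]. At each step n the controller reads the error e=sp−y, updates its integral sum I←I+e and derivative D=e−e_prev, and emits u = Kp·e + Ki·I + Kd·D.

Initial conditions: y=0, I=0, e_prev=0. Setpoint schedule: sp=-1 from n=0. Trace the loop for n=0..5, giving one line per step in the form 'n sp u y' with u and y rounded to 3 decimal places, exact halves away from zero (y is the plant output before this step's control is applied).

(exact arithmetic carried between steps; '≈' marks a value shown rounded to 6 d.p. or computed from one; I and e_prev carry over from the previous line; the table rounds u and y to 3 d.p., halves away from zero)
n=0: y=0, sp=-1, e=sp−y=-1; I=-1, D=e−e_prev=-1; u=1/4·(-1)+5/4·(-1)+2·(-1)=-3.5; next y=-3/10·0+1/2·(-3.5)=-1.75
n=1: y=-1.75, sp=-1, e=sp−y=0.75; I=-0.25, D=e−e_prev=1.75; u=1/4·0.75+5/4·(-0.25)+2·1.75=3.375; next y=-3/10·(-1.75)+1/2·3.375=2.2125
n=2: y=2.2125, sp=-1, e=sp−y=-3.2125; I=-3.4625, D=e−e_prev=-3.9625; u=1/4·(-3.2125)+5/4·(-3.4625)+2·(-3.9625)=-13.05625; next y=-3/10·2.2125+1/2·(-13.05625)=-7.191875
n=3: y=-7.191875, sp=-1, e=sp−y=6.191875; I=2.729375, D=e−e_prev=9.404375; u=1/4·6.191875+5/4·2.729375+2·9.404375≈23.768438; next y=-3/10·(-7.191875)+1/2·23.768438≈14.041781
n=4: y≈14.041781, sp=-1, e=sp−y≈-15.041781; I≈-12.312406, D=e−e_prev≈-21.233656; u=1/4·(-15.041781)+5/4·(-12.312406)+2·(-21.233656)≈-61.618266; next y=-3/10·14.041781+1/2·(-61.618266)≈-35.021667
n=5: y≈-35.021667, sp=-1, e=sp−y≈34.021667; I≈21.709261, D=e−e_prev≈49.063448; u=1/4·34.021667+5/4·21.709261+2·49.063448≈133.768890; next y=-3/10·(-35.021667)+1/2·133.768890≈77.390945

0 -1 -3.500 0.000
1 -1 3.375 -1.750
2 -1 -13.056 2.213
3 -1 23.768 -7.192
4 -1 -61.618 14.042
5 -1 133.769 -35.022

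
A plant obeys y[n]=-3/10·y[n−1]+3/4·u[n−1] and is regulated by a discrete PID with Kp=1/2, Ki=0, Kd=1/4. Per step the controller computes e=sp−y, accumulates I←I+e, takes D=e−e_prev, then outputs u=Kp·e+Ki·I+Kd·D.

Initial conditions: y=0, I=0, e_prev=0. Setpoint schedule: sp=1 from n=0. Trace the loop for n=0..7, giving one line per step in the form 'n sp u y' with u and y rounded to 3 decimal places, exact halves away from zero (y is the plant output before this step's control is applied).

0 1 0.750 0.000
1 1 0.078 0.563
2 1 0.723 -0.110
3 1 0.041 0.575
4 1 0.750 -0.142
5 1 0.010 0.605
6 1 0.782 -0.174
7 1 -0.022 0.638

(exact arithmetic carried between steps; '≈' marks a value shown rounded to 6 d.p. or computed from one; I and e_prev carry over from the previous line; the table rounds u and y to 3 d.p., halves away from zero)
n=0: y=0, sp=1, e=sp−y=1; I=1, D=e−e_prev=1; u=1/2·1+0·1+1/4·1=0.75; next y=-3/10·0+3/4·0.75=0.5625
n=1: y=0.5625, sp=1, e=sp−y=0.4375; I=1.4375, D=e−e_prev=-0.5625; u=1/2·0.4375+0·1.4375+1/4·(-0.5625)=0.078125; next y=-3/10·0.5625+3/4·0.078125≈-0.110156
n=2: y≈-0.110156, sp=1, e=sp−y≈1.110156; I≈2.547656, D=e−e_prev≈0.672656; u=1/2·1.110156+0·2.547656+1/4·0.672656≈0.723242; next y=-3/10·(-0.110156)+3/4·0.723242≈0.575479
n=3: y≈0.575479, sp=1, e=sp−y≈0.424521; I≈2.972178, D=e−e_prev≈-0.685635; u=1/2·0.424521+0·2.972178+1/4·(-0.685635)≈0.040852; next y=-3/10·0.575479+3/4·0.040852≈-0.142005
n=4: y≈-0.142005, sp=1, e=sp−y≈1.142005; I≈4.114182, D=e−e_prev≈0.717483; u=1/2·1.142005+0·4.114182+1/4·0.717483≈0.750373; next y=-3/10·(-0.142005)+3/4·0.750373≈0.605381
n=5: y≈0.605381, sp=1, e=sp−y≈0.394619; I≈4.508801, D=e−e_prev≈-0.747386; u=1/2·0.394619+0·4.508801+1/4·(-0.747386)≈0.010463; next y=-3/10·0.605381+3/4·0.010463≈-0.173767
n=6: y≈-0.173767, sp=1, e=sp−y≈1.173767; I≈5.682568, D=e−e_prev≈0.779148; u=1/2·1.173767+0·5.682568+1/4·0.779148≈0.781671; next y=-3/10·(-0.173767)+3/4·0.781671≈0.638383
n=7: y≈0.638383, sp=1, e=sp−y≈0.361617; I≈6.044185, D=e−e_prev≈-0.812150; u=1/2·0.361617+0·6.044185+1/4·(-0.812150)≈-0.022229; next y=-3/10·0.638383+3/4·(-0.022229)≈-0.208187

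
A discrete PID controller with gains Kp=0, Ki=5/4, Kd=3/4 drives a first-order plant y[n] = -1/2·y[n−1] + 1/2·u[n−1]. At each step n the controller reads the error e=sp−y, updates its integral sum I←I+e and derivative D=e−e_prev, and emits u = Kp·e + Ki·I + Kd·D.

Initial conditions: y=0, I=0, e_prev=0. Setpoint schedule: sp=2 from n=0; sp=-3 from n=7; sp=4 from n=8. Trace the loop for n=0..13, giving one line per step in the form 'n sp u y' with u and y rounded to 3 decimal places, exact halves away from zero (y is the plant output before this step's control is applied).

(exact arithmetic carried between steps; '≈' marks a value shown rounded to 6 d.p. or computed from one; I and e_prev carry over from the previous line; the table rounds u and y to 3 d.p., halves away from zero)
n=0: y=0, sp=2, e=sp−y=2; I=2, D=e−e_prev=2; u=0·2+5/4·2+3/4·2=4; next y=-1/2·0+1/2·4=2
n=1: y=2, sp=2, e=sp−y=0; I=2, D=e−e_prev=-2; u=0·0+5/4·2+3/4·(-2)=1; next y=-1/2·2+1/2·1=-0.5
n=2: y=-0.5, sp=2, e=sp−y=2.5; I=4.5, D=e−e_prev=2.5; u=0·2.5+5/4·4.5+3/4·2.5=7.5; next y=-1/2·(-0.5)+1/2·7.5=4
n=3: y=4, sp=2, e=sp−y=-2; I=2.5, D=e−e_prev=-4.5; u=0·(-2)+5/4·2.5+3/4·(-4.5)=-0.25; next y=-1/2·4+1/2·(-0.25)=-2.125
n=4: y=-2.125, sp=2, e=sp−y=4.125; I=6.625, D=e−e_prev=6.125; u=0·4.125+5/4·6.625+3/4·6.125=12.875; next y=-1/2·(-2.125)+1/2·12.875=7.5
n=5: y=7.5, sp=2, e=sp−y=-5.5; I=1.125, D=e−e_prev=-9.625; u=0·(-5.5)+5/4·1.125+3/4·(-9.625)=-5.8125; next y=-1/2·7.5+1/2·(-5.8125)=-6.65625
n=6: y=-6.65625, sp=2, e=sp−y=8.65625; I=9.78125, D=e−e_prev=14.15625; u=0·8.65625+5/4·9.78125+3/4·14.15625=22.84375; next y=-1/2·(-6.65625)+1/2·22.84375=14.75
n=7: y=14.75, sp=-3, e=sp−y=-17.75; I=-7.96875, D=e−e_prev=-26.40625; u=0·(-17.75)+5/4·(-7.96875)+3/4·(-26.40625)=-29.765625; next y=-1/2·14.75+1/2·(-29.765625)≈-22.257813
n=8: y≈-22.257813, sp=4, e=sp−y≈26.257813; I≈18.289063, D=e−e_prev≈44.007813; u=0·26.257813+5/4·18.289063+3/4·44.007813≈55.867188; next y=-1/2·(-22.257813)+1/2·55.867188≈39.0625
n=9: y=39.0625, sp=4, e=sp−y=-35.0625; I≈-16.773438, D=e−e_prev≈-61.320313; u=0·(-35.0625)+5/4·(-16.773438)+3/4·(-61.320313)≈-66.957031; next y=-1/2·39.0625+1/2·(-66.957031)≈-53.009766
n=10: y≈-53.009766, sp=4, e=sp−y≈57.009766; I≈40.236328, D=e−e_prev≈92.072266; u=0·57.009766+5/4·40.236328+3/4·92.072266≈119.349609; next y=-1/2·(-53.009766)+1/2·119.349609≈86.179688
n=11: y≈86.179688, sp=4, e=sp−y≈-82.179688; I≈-41.943359, D=e−e_prev≈-139.189453; u=0·(-82.179688)+5/4·(-41.943359)+3/4·(-139.189453)≈-156.821289; next y=-1/2·86.179688+1/2·(-156.821289)≈-121.500488
n=12: y≈-121.500488, sp=4, e=sp−y≈125.500488; I≈83.557129, D=e−e_prev≈207.680176; u=0·125.500488+5/4·83.557129+3/4·207.680176≈260.206543; next y=-1/2·(-121.500488)+1/2·260.206543≈190.853516
n=13: y≈190.853516, sp=4, e=sp−y≈-186.853516; I≈-103.296387, D=e−e_prev≈-312.354004; u=0·(-186.853516)+5/4·(-103.296387)+3/4·(-312.354004)≈-363.385986; next y=-1/2·190.853516+1/2·(-363.385986)≈-277.119751

0 2 4.000 0.000
1 2 1.000 2.000
2 2 7.500 -0.500
3 2 -0.250 4.000
4 2 12.875 -2.125
5 2 -5.813 7.500
6 2 22.844 -6.656
7 -3 -29.766 14.750
8 4 55.867 -22.258
9 4 -66.957 39.063
10 4 119.350 -53.010
11 4 -156.821 86.180
12 4 260.207 -121.500
13 4 -363.386 190.854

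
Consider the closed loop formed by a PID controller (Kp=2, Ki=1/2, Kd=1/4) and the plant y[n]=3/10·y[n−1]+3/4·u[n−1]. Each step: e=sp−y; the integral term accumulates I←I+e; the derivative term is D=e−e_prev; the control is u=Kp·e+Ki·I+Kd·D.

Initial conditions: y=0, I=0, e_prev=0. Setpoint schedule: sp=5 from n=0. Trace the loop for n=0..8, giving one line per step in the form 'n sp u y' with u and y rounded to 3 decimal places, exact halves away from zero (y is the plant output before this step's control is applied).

(exact arithmetic carried between steps; '≈' marks a value shown rounded to 6 d.p. or computed from one; I and e_prev carry over from the previous line; the table rounds u and y to 3 d.p., halves away from zero)
n=0: y=0, sp=5, e=sp−y=5; I=5, D=e−e_prev=5; u=2·5+1/2·5+1/4·5=13.75; next y=3/10·0+3/4·13.75=10.3125
n=1: y=10.3125, sp=5, e=sp−y=-5.3125; I=-0.3125, D=e−e_prev=-10.3125; u=2·(-5.3125)+1/2·(-0.3125)+1/4·(-10.3125)=-13.359375; next y=3/10·10.3125+3/4·(-13.359375)≈-6.925781
n=2: y≈-6.925781, sp=5, e=sp−y≈11.925781; I≈11.613281, D=e−e_prev≈17.238281; u=2·11.925781+1/2·11.613281+1/4·17.238281≈33.967773; next y=3/10·(-6.925781)+3/4·33.967773≈23.398096
n=3: y≈23.398096, sp=5, e=sp−y≈-18.398096; I≈-6.784814, D=e−e_prev≈-30.323877; u=2·(-18.398096)+1/2·(-6.784814)+1/4·(-30.323877)≈-47.769568; next y=3/10·23.398096+3/4·(-47.769568)≈-28.807747
n=4: y≈-28.807747, sp=5, e=sp−y≈33.807747; I≈27.022933, D=e−e_prev≈52.205843; u=2·33.807747+1/2·27.022933+1/4·52.205843≈94.178421; next y=3/10·(-28.807747)+3/4·94.178421≈61.991492
n=5: y≈61.991492, sp=5, e=sp−y≈-56.991492; I≈-29.968559, D=e−e_prev≈-90.799239; u=2·(-56.991492)+1/2·(-29.968559)+1/4·(-90.799239)≈-151.667073; next y=3/10·61.991492+3/4·(-151.667073)≈-95.152857
n=6: y≈-95.152857, sp=5, e=sp−y≈100.152857; I≈70.184298, D=e−e_prev≈157.144349; u=2·100.152857+1/2·70.184298+1/4·157.144349≈274.683951; next y=3/10·(-95.152857)+3/4·274.683951≈177.467106
n=7: y≈177.467106, sp=5, e=sp−y≈-172.467106; I≈-102.282808, D=e−e_prev≈-272.619964; u=2·(-172.467106)+1/2·(-102.282808)+1/4·(-272.619964)≈-464.230607; next y=3/10·177.467106+3/4·(-464.230607)≈-294.932824
n=8: y≈-294.932824, sp=5, e=sp−y≈299.932824; I≈197.650016, D=e−e_prev≈472.399930; u=2·299.932824+1/2·197.650016+1/4·472.399930≈816.790637; next y=3/10·(-294.932824)+3/4·816.790637≈524.113131

0 5 13.750 0.000
1 5 -13.359 10.313
2 5 33.968 -6.926
3 5 -47.770 23.398
4 5 94.178 -28.808
5 5 -151.667 61.991
6 5 274.684 -95.153
7 5 -464.231 177.467
8 5 816.791 -294.933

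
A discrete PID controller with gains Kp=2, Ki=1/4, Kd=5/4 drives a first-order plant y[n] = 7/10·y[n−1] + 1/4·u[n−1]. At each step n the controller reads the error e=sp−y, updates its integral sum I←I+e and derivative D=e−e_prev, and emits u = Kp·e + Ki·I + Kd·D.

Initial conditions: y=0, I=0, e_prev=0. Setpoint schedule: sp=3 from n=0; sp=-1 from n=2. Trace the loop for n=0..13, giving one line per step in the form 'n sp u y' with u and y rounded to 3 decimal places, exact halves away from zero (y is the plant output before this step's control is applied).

0 3 10.500 0.000
1 3 -1.688 2.625
2 -1 -8.080 1.416
3 -1 3.361 -1.029
4 -1 -3.709 0.120
5 -1 0.818 -0.843
6 -1 -2.026 -0.386
7 -1 -0.240 -0.777
8 -1 -1.390 -0.604
9 -1 -0.690 -0.770
10 -1 -1.160 -0.712
11 -1 -0.891 -0.788
12 -1 -1.088 -0.774
13 -1 -0.989 -0.814

(exact arithmetic carried between steps; '≈' marks a value shown rounded to 6 d.p. or computed from one; I and e_prev carry over from the previous line; the table rounds u and y to 3 d.p., halves away from zero)
n=0: y=0, sp=3, e=sp−y=3; I=3, D=e−e_prev=3; u=2·3+1/4·3+5/4·3=10.5; next y=7/10·0+1/4·10.5=2.625
n=1: y=2.625, sp=3, e=sp−y=0.375; I=3.375, D=e−e_prev=-2.625; u=2·0.375+1/4·3.375+5/4·(-2.625)=-1.6875; next y=7/10·2.625+1/4·(-1.6875)=1.415625
n=2: y=1.415625, sp=-1, e=sp−y=-2.415625; I=0.959375, D=e−e_prev=-2.790625; u=2·(-2.415625)+1/4·0.959375+5/4·(-2.790625)≈-8.079688; next y=7/10·1.415625+1/4·(-8.079688)≈-1.028984
n=3: y≈-1.028984, sp=-1, e=sp−y≈0.028984; I≈0.988359, D=e−e_prev≈2.444609; u=2·0.028984+1/4·0.988359+5/4·2.444609≈3.360820; next y=7/10·(-1.028984)+1/4·3.360820≈0.119916
n=4: y≈0.119916, sp=-1, e=sp−y≈-1.119916; I≈-0.131557, D=e−e_prev≈-1.148900; u=2·(-1.119916)+1/4·(-0.131557)+5/4·(-1.148900)≈-3.708847; next y=7/10·0.119916+1/4·(-3.708847)≈-0.843270
n=5: y≈-0.843270, sp=-1, e=sp−y≈-0.156730; I≈-0.288286, D=e−e_prev≈0.963186; u=2·(-0.156730)+1/4·(-0.288286)+5/4·0.963186≈0.818452; next y=7/10·(-0.843270)+1/4·0.818452≈-0.385676
n=6: y≈-0.385676, sp=-1, e=sp−y≈-0.614324; I≈-0.902610, D=e−e_prev≈-0.457594; u=2·(-0.614324)+1/4·(-0.902610)+5/4·(-0.457594)≈-2.026293; next y=7/10·(-0.385676)+1/4·(-2.026293)≈-0.776547
n=7: y≈-0.776547, sp=-1, e=sp−y≈-0.223453; I≈-1.126063, D=e−e_prev≈0.390870; u=2·(-0.223453)+1/4·(-1.126063)+5/4·0.390870≈-0.239835; next y=7/10·(-0.776547)+1/4·(-0.239835)≈-0.603541
n=8: y≈-0.603541, sp=-1, e=sp−y≈-0.396459; I≈-1.522522, D=e−e_prev≈-0.173005; u=2·(-0.396459)+1/4·(-1.522522)+5/4·(-0.173005)≈-1.389805; next y=7/10·(-0.603541)+1/4·(-1.389805)≈-0.769930
n=9: y≈-0.769930, sp=-1, e=sp−y≈-0.230070; I≈-1.752592, D=e−e_prev≈0.166389; u=2·(-0.230070)+1/4·(-1.752592)+5/4·0.166389≈-0.690302; next y=7/10·(-0.769930)+1/4·(-0.690302)≈-0.711527
n=10: y≈-0.711527, sp=-1, e=sp−y≈-0.288473; I≈-2.041066, D=e−e_prev≈-0.058404; u=2·(-0.288473)+1/4·(-2.041066)+5/4·(-0.058404)≈-1.160218; next y=7/10·(-0.711527)+1/4·(-1.160218)≈-0.788123
n=11: y≈-0.788123, sp=-1, e=sp−y≈-0.211877; I≈-2.252943, D=e−e_prev≈0.076596; u=2·(-0.211877)+1/4·(-2.252943)+5/4·0.076596≈-0.891244; next y=7/10·(-0.788123)+1/4·(-0.891244)≈-0.774497
n=12: y≈-0.774497, sp=-1, e=sp−y≈-0.225503; I≈-2.478445, D=e−e_prev≈-0.013626; u=2·(-0.225503)+1/4·(-2.478445)+5/4·(-0.013626)≈-1.087649; next y=7/10·(-0.774497)+1/4·(-1.087649)≈-0.814060
n=13: y≈-0.814060, sp=-1, e=sp−y≈-0.185940; I≈-2.664385, D=e−e_prev≈0.039563; u=2·(-0.185940)+1/4·(-2.664385)+5/4·0.039563≈-0.988522; next y=7/10·(-0.814060)+1/4·(-0.988522)≈-0.816973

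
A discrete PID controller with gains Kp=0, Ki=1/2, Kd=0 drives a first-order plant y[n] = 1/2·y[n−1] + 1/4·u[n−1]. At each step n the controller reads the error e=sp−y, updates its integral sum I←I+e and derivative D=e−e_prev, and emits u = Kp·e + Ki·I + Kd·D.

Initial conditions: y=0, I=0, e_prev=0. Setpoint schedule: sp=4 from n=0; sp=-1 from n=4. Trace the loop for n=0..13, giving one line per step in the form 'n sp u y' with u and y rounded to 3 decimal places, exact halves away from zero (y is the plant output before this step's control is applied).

0 4 2.000 0.000
1 4 3.750 0.500
2 4 5.156 1.188
3 4 6.215 1.883
4 -1 4.467 2.495
5 -1 2.785 2.364
6 -1 1.346 1.878
7 -1 0.208 1.276
8 -1 -0.637 0.690
9 -1 -1.230 0.186
10 -1 -1.622 -0.215
11 -1 -1.866 -0.513
12 -1 -2.005 -0.723
13 -1 -2.073 -0.863

(exact arithmetic carried between steps; '≈' marks a value shown rounded to 6 d.p. or computed from one; I and e_prev carry over from the previous line; the table rounds u and y to 3 d.p., halves away from zero)
n=0: y=0, sp=4, e=sp−y=4; I=4, D=e−e_prev=4; u=0·4+1/2·4+0·4=2; next y=1/2·0+1/4·2=0.5
n=1: y=0.5, sp=4, e=sp−y=3.5; I=7.5, D=e−e_prev=-0.5; u=0·3.5+1/2·7.5+0·(-0.5)=3.75; next y=1/2·0.5+1/4·3.75=1.1875
n=2: y=1.1875, sp=4, e=sp−y=2.8125; I=10.3125, D=e−e_prev=-0.6875; u=0·2.8125+1/2·10.3125+0·(-0.6875)=5.15625; next y=1/2·1.1875+1/4·5.15625≈1.882813
n=3: y≈1.882813, sp=4, e=sp−y≈2.117188; I≈12.429688, D=e−e_prev≈-0.695313; u=0·2.117188+1/2·12.429688+0·(-0.695313)≈6.214844; next y=1/2·1.882813+1/4·6.214844≈2.495117
n=4: y≈2.495117, sp=-1, e=sp−y≈-3.495117; I≈8.934570, D=e−e_prev≈-5.612305; u=0·(-3.495117)+1/2·8.934570+0·(-5.612305)≈4.467285; next y=1/2·2.495117+1/4·4.467285≈2.364380
n=5: y≈2.364380, sp=-1, e=sp−y≈-3.364380; I≈5.570190, D=e−e_prev≈0.130737; u=0·(-3.364380)+1/2·5.570190+0·0.130737≈2.785095; next y=1/2·2.364380+1/4·2.785095≈1.878464
n=6: y≈1.878464, sp=-1, e=sp−y≈-2.878464; I≈2.691727, D=e−e_prev≈0.485916; u=0·(-2.878464)+1/2·2.691727+0·0.485916≈1.345863; next y=1/2·1.878464+1/4·1.345863≈1.275698
n=7: y≈1.275698, sp=-1, e=sp−y≈-2.275698; I≈0.416029, D=e−e_prev≈0.602766; u=0·(-2.275698)+1/2·0.416029+0·0.602766≈0.208014; next y=1/2·1.275698+1/4·0.208014≈0.689852
n=8: y≈0.689852, sp=-1, e=sp−y≈-1.689852; I≈-1.273823, D=e−e_prev≈0.585845; u=0·(-1.689852)+1/2·(-1.273823)+0·0.585845≈-0.636912; next y=1/2·0.689852+1/4·(-0.636912)≈0.185698
n=9: y≈0.185698, sp=-1, e=sp−y≈-1.185698; I≈-2.459522, D=e−e_prev≈0.504154; u=0·(-1.185698)+1/2·(-2.459522)+0·0.504154≈-1.229761; next y=1/2·0.185698+1/4·(-1.229761)≈-0.214591
n=10: y≈-0.214591, sp=-1, e=sp−y≈-0.785409; I≈-3.244931, D=e−e_prev≈0.400289; u=0·(-0.785409)+1/2·(-3.244931)+0·0.400289≈-1.622465; next y=1/2·(-0.214591)+1/4·(-1.622465)≈-0.512912
n=11: y≈-0.512912, sp=-1, e=sp−y≈-0.487088; I≈-3.732019, D=e−e_prev≈0.298321; u=0·(-0.487088)+1/2·(-3.732019)+0·0.298321≈-1.866009; next y=1/2·(-0.512912)+1/4·(-1.866009)≈-0.722958
n=12: y≈-0.722958, sp=-1, e=sp−y≈-0.277042; I≈-4.009061, D=e−e_prev≈0.210046; u=0·(-0.277042)+1/2·(-4.009061)+0·0.210046≈-2.004530; next y=1/2·(-0.722958)+1/4·(-2.004530)≈-0.862612
n=13: y≈-0.862612, sp=-1, e=sp−y≈-0.137388; I≈-4.146449, D=e−e_prev≈0.139653; u=0·(-0.137388)+1/2·(-4.146449)+0·0.139653≈-2.073224; next y=1/2·(-0.862612)+1/4·(-2.073224)≈-0.949612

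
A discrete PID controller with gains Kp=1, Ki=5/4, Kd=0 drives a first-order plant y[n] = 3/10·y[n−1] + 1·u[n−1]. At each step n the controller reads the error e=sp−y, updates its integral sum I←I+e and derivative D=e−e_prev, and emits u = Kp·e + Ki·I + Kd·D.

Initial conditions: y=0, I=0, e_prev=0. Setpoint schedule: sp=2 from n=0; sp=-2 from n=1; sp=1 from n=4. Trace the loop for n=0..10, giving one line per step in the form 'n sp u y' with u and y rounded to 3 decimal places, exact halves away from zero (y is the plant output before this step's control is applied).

0 2 4.500 0.000
1 -2 -12.125 4.500
2 -2 14.119 -10.775
3 -2 -23.650 10.886
4 1 37.351 -20.384
5 1 -52.064 31.236
6 1 76.481 -42.693
7 1 -108.227 63.673
8 1 157.227 -89.125
9 1 -224.249 130.490
10 1 323.971 -185.102

(exact arithmetic carried between steps; '≈' marks a value shown rounded to 6 d.p. or computed from one; I and e_prev carry over from the previous line; the table rounds u and y to 3 d.p., halves away from zero)
n=0: y=0, sp=2, e=sp−y=2; I=2, D=e−e_prev=2; u=1·2+5/4·2+0·2=4.5; next y=3/10·0+1·4.5=4.5
n=1: y=4.5, sp=-2, e=sp−y=-6.5; I=-4.5, D=e−e_prev=-8.5; u=1·(-6.5)+5/4·(-4.5)+0·(-8.5)=-12.125; next y=3/10·4.5+1·(-12.125)=-10.775
n=2: y=-10.775, sp=-2, e=sp−y=8.775; I=4.275, D=e−e_prev=15.275; u=1·8.775+5/4·4.275+0·15.275=14.11875; next y=3/10·(-10.775)+1·14.11875=10.88625
n=3: y=10.88625, sp=-2, e=sp−y=-12.88625; I=-8.61125, D=e−e_prev=-21.66125; u=1·(-12.88625)+5/4·(-8.61125)+0·(-21.66125)≈-23.650313; next y=3/10·10.88625+1·(-23.650313)≈-20.384438
n=4: y≈-20.384438, sp=1, e=sp−y≈21.384438; I≈12.773188, D=e−e_prev≈34.270688; u=1·21.384438+5/4·12.773188+0·34.270688≈37.350922; next y=3/10·(-20.384438)+1·37.350922≈31.235591
n=5: y≈31.235591, sp=1, e=sp−y≈-30.235591; I≈-17.462403, D=e−e_prev≈-51.620028; u=1·(-30.235591)+5/4·(-17.462403)+0·(-51.620028)≈-52.063595; next y=3/10·31.235591+1·(-52.063595)≈-42.692917
n=6: y≈-42.692917, sp=1, e=sp−y≈43.692917; I≈26.230514, D=e−e_prev≈73.928508; u=1·43.692917+5/4·26.230514+0·73.928508≈76.481060; next y=3/10·(-42.692917)+1·76.481060≈63.673185
n=7: y≈63.673185, sp=1, e=sp−y≈-62.673185; I≈-36.442671, D=e−e_prev≈-106.366102; u=1·(-62.673185)+5/4·(-36.442671)+0·(-106.366102)≈-108.226523; next y=3/10·63.673185+1·(-108.226523)≈-89.124568
n=8: y≈-89.124568, sp=1, e=sp−y≈90.124568; I≈53.681897, D=e−e_prev≈152.797753; u=1·90.124568+5/4·53.681897+0·152.797753≈157.226939; next y=3/10·(-89.124568)+1·157.226939≈130.489569
n=9: y≈130.489569, sp=1, e=sp−y≈-129.489569; I≈-75.807672, D=e−e_prev≈-219.614137; u=1·(-129.489569)+5/4·(-75.807672)+0·(-219.614137)≈-224.249159; next y=3/10·130.489569+1·(-224.249159)≈-185.102288
n=10: y≈-185.102288, sp=1, e=sp−y≈186.102288; I≈110.294616, D=e−e_prev≈315.591857; u=1·186.102288+5/4·110.294616+0·315.591857≈323.970558; next y=3/10·(-185.102288)+1·323.970558≈268.439872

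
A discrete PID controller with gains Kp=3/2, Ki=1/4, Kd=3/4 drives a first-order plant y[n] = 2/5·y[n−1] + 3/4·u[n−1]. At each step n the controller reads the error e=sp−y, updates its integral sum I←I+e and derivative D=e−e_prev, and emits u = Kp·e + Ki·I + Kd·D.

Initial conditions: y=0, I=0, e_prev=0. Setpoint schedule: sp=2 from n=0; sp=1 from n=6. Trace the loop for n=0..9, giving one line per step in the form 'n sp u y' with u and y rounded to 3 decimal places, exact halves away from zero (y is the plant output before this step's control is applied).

0 2 5.000 0.000
1 2 -5.375 3.750
2 2 12.703 -2.531
3 2 -18.490 8.515
4 2 35.607 -10.462
5 2 -57.966 22.521
6 1 101.608 -34.466
7 1 -173.729 62.419
8 1 302.951 -105.329
9 1 -522.305 185.082

(exact arithmetic carried between steps; '≈' marks a value shown rounded to 6 d.p. or computed from one; I and e_prev carry over from the previous line; the table rounds u and y to 3 d.p., halves away from zero)
n=0: y=0, sp=2, e=sp−y=2; I=2, D=e−e_prev=2; u=3/2·2+1/4·2+3/4·2=5; next y=2/5·0+3/4·5=3.75
n=1: y=3.75, sp=2, e=sp−y=-1.75; I=0.25, D=e−e_prev=-3.75; u=3/2·(-1.75)+1/4·0.25+3/4·(-3.75)=-5.375; next y=2/5·3.75+3/4·(-5.375)=-2.53125
n=2: y=-2.53125, sp=2, e=sp−y=4.53125; I=4.78125, D=e−e_prev=6.28125; u=3/2·4.53125+1/4·4.78125+3/4·6.28125=12.703125; next y=2/5·(-2.53125)+3/4·12.703125≈8.514844
n=3: y≈8.514844, sp=2, e=sp−y≈-6.514844; I≈-1.733594, D=e−e_prev≈-11.046094; u=3/2·(-6.514844)+1/4·(-1.733594)+3/4·(-11.046094)≈-18.490234; next y=2/5·8.514844+3/4·(-18.490234)≈-10.461738
n=4: y≈-10.461738, sp=2, e=sp−y≈12.461738; I≈10.728145, D=e−e_prev≈18.976582; u=3/2·12.461738+1/4·10.728145+3/4·18.976582≈35.607080; next y=2/5·(-10.461738)+3/4·35.607080≈22.520615
n=5: y≈22.520615, sp=2, e=sp−y≈-20.520615; I≈-9.792470, D=e−e_prev≈-32.982353; u=3/2·(-20.520615)+1/4·(-9.792470)+3/4·(-32.982353)≈-57.965804; next y=2/5·22.520615+3/4·(-57.965804)≈-34.466107
n=6: y≈-34.466107, sp=1, e=sp−y≈35.466107; I≈25.673637, D=e−e_prev≈55.986722; u=3/2·35.466107+1/4·25.673637+3/4·55.986722≈101.607612; next y=2/5·(-34.466107)+3/4·101.607612≈62.419266
n=7: y≈62.419266, sp=1, e=sp−y≈-61.419266; I≈-35.745629, D=e−e_prev≈-96.885374; u=3/2·(-61.419266)+1/4·(-35.745629)+3/4·(-96.885374)≈-173.729337; next y=2/5·62.419266+3/4·(-173.729337)≈-105.329296
n=8: y≈-105.329296, sp=1, e=sp−y≈106.329296; I≈70.583667, D=e−e_prev≈167.748562; u=3/2·106.329296+1/4·70.583667+3/4·167.748562≈302.951282; next y=2/5·(-105.329296)+3/4·302.951282≈185.081743
n=9: y≈185.081743, sp=1, e=sp−y≈-184.081743; I≈-113.498076, D=e−e_prev≈-290.411039; u=3/2·(-184.081743)+1/4·(-113.498076)+3/4·(-290.411039)≈-522.305413; next y=2/5·185.081743+3/4·(-522.305413)≈-317.696363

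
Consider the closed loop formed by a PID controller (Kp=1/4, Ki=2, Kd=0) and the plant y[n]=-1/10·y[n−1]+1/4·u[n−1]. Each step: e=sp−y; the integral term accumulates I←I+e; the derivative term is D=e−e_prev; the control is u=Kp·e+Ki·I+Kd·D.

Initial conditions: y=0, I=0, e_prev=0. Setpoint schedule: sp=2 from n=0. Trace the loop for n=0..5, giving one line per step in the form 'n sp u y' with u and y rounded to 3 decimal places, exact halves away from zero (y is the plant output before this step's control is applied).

0 2 4.500 0.000
1 2 5.969 1.125
2 2 7.146 1.380
3 2 7.782 1.648
4 2 8.187 1.781
5 2 8.428 1.869

(exact arithmetic carried between steps; '≈' marks a value shown rounded to 6 d.p. or computed from one; I and e_prev carry over from the previous line; the table rounds u and y to 3 d.p., halves away from zero)
n=0: y=0, sp=2, e=sp−y=2; I=2, D=e−e_prev=2; u=1/4·2+2·2+0·2=4.5; next y=-1/10·0+1/4·4.5=1.125
n=1: y=1.125, sp=2, e=sp−y=0.875; I=2.875, D=e−e_prev=-1.125; u=1/4·0.875+2·2.875+0·(-1.125)=5.96875; next y=-1/10·1.125+1/4·5.96875≈1.379688
n=2: y≈1.379688, sp=2, e=sp−y≈0.620313; I≈3.495313, D=e−e_prev≈-0.254688; u=1/4·0.620313+2·3.495313+0·(-0.254688)≈7.145703; next y=-1/10·1.379688+1/4·7.145703≈1.648457
n=3: y≈1.648457, sp=2, e=sp−y≈0.351543; I≈3.846855, D=e−e_prev≈-0.268770; u=1/4·0.351543+2·3.846855+0·(-0.268770)≈7.781597; next y=-1/10·1.648457+1/4·7.781597≈1.780553
n=4: y≈1.780553, sp=2, e=sp−y≈0.219447; I≈4.066302, D=e−e_prev≈-0.132096; u=1/4·0.219447+2·4.066302+0·(-0.132096)≈8.187466; next y=-1/10·1.780553+1/4·8.187466≈1.868811
n=5: y≈1.868811, sp=2, e=sp−y≈0.131189; I≈4.197491, D=e−e_prev≈-0.088258; u=1/4·0.131189+2·4.197491+0·(-0.088258)≈8.427779; next y=-1/10·1.868811+1/4·8.427779≈1.920064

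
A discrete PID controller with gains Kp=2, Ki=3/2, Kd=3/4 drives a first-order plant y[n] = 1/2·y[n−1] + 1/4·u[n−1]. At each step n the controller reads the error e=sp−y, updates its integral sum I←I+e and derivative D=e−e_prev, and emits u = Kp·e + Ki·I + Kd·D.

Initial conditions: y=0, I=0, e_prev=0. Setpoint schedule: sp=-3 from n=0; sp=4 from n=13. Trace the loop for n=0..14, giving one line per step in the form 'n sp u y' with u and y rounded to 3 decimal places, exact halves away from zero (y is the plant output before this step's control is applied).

0 -3 -12.750 0.000
1 -3 -1.453 -3.188
2 -3 -8.792 -1.957
3 -3 -4.251 -3.177
4 -3 -7.134 -2.651
5 -3 -5.317 -3.109
6 -3 -6.454 -2.884
7 -3 -5.730 -3.055
8 -3 -6.180 -2.960
9 -3 -5.892 -3.025
10 -3 -6.071 -2.986
11 -3 -5.957 -3.011
12 -3 -6.028 -2.995
13 4 23.767 -3.004
14 4 -2.620 4.440

(exact arithmetic carried between steps; '≈' marks a value shown rounded to 6 d.p. or computed from one; I and e_prev carry over from the previous line; the table rounds u and y to 3 d.p., halves away from zero)
n=0: y=0, sp=-3, e=sp−y=-3; I=-3, D=e−e_prev=-3; u=2·(-3)+3/2·(-3)+3/4·(-3)=-12.75; next y=1/2·0+1/4·(-12.75)=-3.1875
n=1: y=-3.1875, sp=-3, e=sp−y=0.1875; I=-2.8125, D=e−e_prev=3.1875; u=2·0.1875+3/2·(-2.8125)+3/4·3.1875=-1.453125; next y=1/2·(-3.1875)+1/4·(-1.453125)≈-1.957031
n=2: y≈-1.957031, sp=-3, e=sp−y≈-1.042969; I≈-3.855469, D=e−e_prev≈-1.230469; u=2·(-1.042969)+3/2·(-3.855469)+3/4·(-1.230469)≈-8.791992; next y=1/2·(-1.957031)+1/4·(-8.791992)≈-3.176514
n=3: y≈-3.176514, sp=-3, e=sp−y≈0.176514; I≈-3.678955, D=e−e_prev≈1.219482; u=2·0.176514+3/2·(-3.678955)+3/4·1.219482≈-4.250793; next y=1/2·(-3.176514)+1/4·(-4.250793)≈-2.650955
n=4: y≈-2.650955, sp=-3, e=sp−y≈-0.349045; I≈-4.028000, D=e−e_prev≈-0.525558; u=2·(-0.349045)+3/2·(-4.028000)+3/4·(-0.525558)≈-7.134258; next y=1/2·(-2.650955)+1/4·(-7.134258)≈-3.109042
n=5: y≈-3.109042, sp=-3, e=sp−y≈0.109042; I≈-3.918958, D=e−e_prev≈0.458087; u=2·0.109042+3/2·(-3.918958)+3/4·0.458087≈-5.316787; next y=1/2·(-3.109042)+1/4·(-5.316787)≈-2.883718
n=6: y≈-2.883718, sp=-3, e=sp−y≈-0.116282; I≈-4.035240, D=e−e_prev≈-0.225324; u=2·(-0.116282)+3/2·(-4.035240)+3/4·(-0.225324)≈-6.454417; next y=1/2·(-2.883718)+1/4·(-6.454417)≈-3.055463
n=7: y≈-3.055463, sp=-3, e=sp−y≈0.055463; I≈-3.979777, D=e−e_prev≈0.171745; u=2·0.055463+3/2·(-3.979777)+3/4·0.171745≈-5.729929; next y=1/2·(-3.055463)+1/4·(-5.729929)≈-2.960214
n=8: y≈-2.960214, sp=-3, e=sp−y≈-0.039786; I≈-4.019563, D=e−e_prev≈-0.095249; u=2·(-0.039786)+3/2·(-4.019563)+3/4·(-0.095249)≈-6.180353; next y=1/2·(-2.960214)+1/4·(-6.180353)≈-3.025195
n=9: y≈-3.025195, sp=-3, e=sp−y≈0.025195; I≈-3.994367, D=e−e_prev≈0.064981; u=2·0.025195+3/2·(-3.994367)+3/4·0.064981≈-5.892425; next y=1/2·(-3.025195)+1/4·(-5.892425)≈-2.985704
n=10: y≈-2.985704, sp=-3, e=sp−y≈-0.014296; I≈-4.008664, D=e−e_prev≈-0.039491; u=2·(-0.014296)+3/2·(-4.008664)+3/4·(-0.039491)≈-6.071206; next y=1/2·(-2.985704)+1/4·(-6.071206)≈-3.010654
n=11: y≈-3.010654, sp=-3, e=sp−y≈0.010654; I≈-3.998010, D=e−e_prev≈0.024950; u=2·0.010654+3/2·(-3.998010)+3/4·0.024950≈-5.956996; next y=1/2·(-3.010654)+1/4·(-5.956996)≈-2.994576
n=12: y≈-2.994576, sp=-3, e=sp−y≈-0.005424; I≈-4.003434, D=e−e_prev≈-0.016078; u=2·(-0.005424)+3/2·(-4.003434)+3/4·(-0.016078)≈-6.028058; next y=1/2·(-2.994576)+1/4·(-6.028058)≈-3.004302
n=13: y≈-3.004302, sp=4, e=sp−y≈7.004302; I≈3.000868, D=e−e_prev≈7.009727; u=2·7.004302+3/2·3.000868+3/4·7.009727≈23.767202; next y=1/2·(-3.004302)+1/4·23.767202≈4.439649
n=14: y≈4.439649, sp=4, e=sp−y≈-0.439649; I≈2.561219, D=e−e_prev≈-7.443952; u=2·(-0.439649)+3/2·2.561219+3/4·(-7.443952)≈-2.620434; next y=1/2·4.439649+1/4·(-2.620434)≈1.564716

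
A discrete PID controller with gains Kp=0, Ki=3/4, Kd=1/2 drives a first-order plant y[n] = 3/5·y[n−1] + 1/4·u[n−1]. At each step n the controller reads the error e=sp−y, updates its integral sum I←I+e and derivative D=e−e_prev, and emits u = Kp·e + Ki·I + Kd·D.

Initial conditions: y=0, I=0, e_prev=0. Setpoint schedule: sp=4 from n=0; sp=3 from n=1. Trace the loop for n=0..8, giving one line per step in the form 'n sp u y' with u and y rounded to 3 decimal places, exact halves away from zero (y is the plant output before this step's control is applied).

0 4 5.000 0.000
1 3 3.188 1.250
2 3 5.254 1.547
3 3 5.624 2.242
4 3 5.903 2.751
5 3 5.875 3.126
6 3 5.696 3.345
7 3 5.439 3.431
8 3 5.174 3.418

(exact arithmetic carried between steps; '≈' marks a value shown rounded to 6 d.p. or computed from one; I and e_prev carry over from the previous line; the table rounds u and y to 3 d.p., halves away from zero)
n=0: y=0, sp=4, e=sp−y=4; I=4, D=e−e_prev=4; u=0·4+3/4·4+1/2·4=5; next y=3/5·0+1/4·5=1.25
n=1: y=1.25, sp=3, e=sp−y=1.75; I=5.75, D=e−e_prev=-2.25; u=0·1.75+3/4·5.75+1/2·(-2.25)=3.1875; next y=3/5·1.25+1/4·3.1875=1.546875
n=2: y=1.546875, sp=3, e=sp−y=1.453125; I=7.203125, D=e−e_prev=-0.296875; u=0·1.453125+3/4·7.203125+1/2·(-0.296875)≈5.253906; next y=3/5·1.546875+1/4·5.253906≈2.241602
n=3: y≈2.241602, sp=3, e=sp−y≈0.758398; I≈7.961523, D=e−e_prev≈-0.694727; u=0·0.758398+3/4·7.961523+1/2·(-0.694727)≈5.623779; next y=3/5·2.241602+1/4·5.623779≈2.750906
n=4: y≈2.750906, sp=3, e=sp−y≈0.249094; I≈8.210618, D=e−e_prev≈-0.509304; u=0·0.249094+3/4·8.210618+1/2·(-0.509304)≈5.903311; next y=3/5·2.750906+1/4·5.903311≈3.126371
n=5: y≈3.126371, sp=3, e=sp−y≈-0.126371; I≈8.084246, D=e−e_prev≈-0.375465; u=0·(-0.126371)+3/4·8.084246+1/2·(-0.375465)≈5.875452; next y=3/5·3.126371+1/4·5.875452≈3.344686
n=6: y≈3.344686, sp=3, e=sp−y≈-0.344686; I≈7.739561, D=e−e_prev≈-0.218315; u=0·(-0.344686)+3/4·7.739561+1/2·(-0.218315)≈5.695513; next y=3/5·3.344686+1/4·5.695513≈3.430690
n=7: y≈3.430690, sp=3, e=sp−y≈-0.430690; I≈7.308871, D=e−e_prev≈-0.086004; u=0·(-0.430690)+3/4·7.308871+1/2·(-0.086004)≈5.438651; next y=3/5·3.430690+1/4·5.438651≈3.418077
n=8: y≈3.418077, sp=3, e=sp−y≈-0.418077; I≈6.890794, D=e−e_prev≈0.012613; u=0·(-0.418077)+3/4·6.890794+1/2·0.012613≈5.174402; next y=3/5·3.418077+1/4·5.174402≈3.344447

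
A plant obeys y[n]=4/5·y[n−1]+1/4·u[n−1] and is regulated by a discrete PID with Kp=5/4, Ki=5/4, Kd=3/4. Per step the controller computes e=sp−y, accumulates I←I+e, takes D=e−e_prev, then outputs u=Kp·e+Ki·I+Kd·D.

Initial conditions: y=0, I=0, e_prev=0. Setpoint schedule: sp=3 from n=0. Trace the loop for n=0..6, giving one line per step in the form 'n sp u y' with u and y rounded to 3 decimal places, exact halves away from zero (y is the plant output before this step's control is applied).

(exact arithmetic carried between steps; '≈' marks a value shown rounded to 6 d.p. or computed from one; I and e_prev carry over from the previous line; the table rounds u and y to 3 d.p., halves away from zero)
n=0: y=0, sp=3, e=sp−y=3; I=3, D=e−e_prev=3; u=5/4·3+5/4·3+3/4·3=9.75; next y=4/5·0+1/4·9.75=2.4375
n=1: y=2.4375, sp=3, e=sp−y=0.5625; I=3.5625, D=e−e_prev=-2.4375; u=5/4·0.5625+5/4·3.5625+3/4·(-2.4375)=3.328125; next y=4/5·2.4375+1/4·3.328125≈2.782031
n=2: y≈2.782031, sp=3, e=sp−y≈0.217969; I≈3.780469, D=e−e_prev≈-0.344531; u=5/4·0.217969+5/4·3.780469+3/4·(-0.344531)≈4.739648; next y=4/5·2.782031+1/4·4.739648≈3.410537
n=3: y≈3.410537, sp=3, e=sp−y≈-0.410537; I≈3.369932, D=e−e_prev≈-0.628506; u=5/4·(-0.410537)+5/4·3.369932+3/4·(-0.628506)≈3.227864; next y=4/5·3.410537+1/4·3.227864≈3.535396
n=4: y≈3.535396, sp=3, e=sp−y≈-0.535396; I≈2.834536, D=e−e_prev≈-0.124859; u=5/4·(-0.535396)+5/4·2.834536+3/4·(-0.124859)≈2.780282; next y=4/5·3.535396+1/4·2.780282≈3.523387
n=5: y≈3.523387, sp=3, e=sp−y≈-0.523387; I≈2.311149, D=e−e_prev≈0.012009; u=5/4·(-0.523387)+5/4·2.311149+3/4·0.012009≈2.243709; next y=4/5·3.523387+1/4·2.243709≈3.379637
n=6: y≈3.379637, sp=3, e=sp−y≈-0.379637; I≈1.931512, D=e−e_prev≈0.143750; u=5/4·(-0.379637)+5/4·1.931512+3/4·0.143750≈2.047657; next y=4/5·3.379637+1/4·2.047657≈3.215624

0 3 9.750 0.000
1 3 3.328 2.438
2 3 4.740 2.782
3 3 3.228 3.411
4 3 2.780 3.535
5 3 2.244 3.523
6 3 2.048 3.380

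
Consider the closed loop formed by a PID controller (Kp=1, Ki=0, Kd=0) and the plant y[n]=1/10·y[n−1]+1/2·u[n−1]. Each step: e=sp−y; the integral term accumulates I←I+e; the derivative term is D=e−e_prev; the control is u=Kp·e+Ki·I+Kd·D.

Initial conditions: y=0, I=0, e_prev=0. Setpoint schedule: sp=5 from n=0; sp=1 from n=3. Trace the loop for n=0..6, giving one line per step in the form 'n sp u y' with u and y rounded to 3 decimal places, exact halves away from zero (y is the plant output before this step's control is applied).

0 5 5.000 0.000
1 5 2.500 2.500
2 5 3.500 1.500
3 1 -0.900 1.900
4 1 1.260 -0.260
5 1 0.396 0.604
6 1 0.742 0.258

(exact arithmetic carried between steps; '≈' marks a value shown rounded to 6 d.p. or computed from one; I and e_prev carry over from the previous line; the table rounds u and y to 3 d.p., halves away from zero)
n=0: y=0, sp=5, e=sp−y=5; I=5, D=e−e_prev=5; u=1·5+0·5+0·5=5; next y=1/10·0+1/2·5=2.5
n=1: y=2.5, sp=5, e=sp−y=2.5; I=7.5, D=e−e_prev=-2.5; u=1·2.5+0·7.5+0·(-2.5)=2.5; next y=1/10·2.5+1/2·2.5=1.5
n=2: y=1.5, sp=5, e=sp−y=3.5; I=11, D=e−e_prev=1; u=1·3.5+0·11+0·1=3.5; next y=1/10·1.5+1/2·3.5=1.9
n=3: y=1.9, sp=1, e=sp−y=-0.9; I=10.1, D=e−e_prev=-4.4; u=1·(-0.9)+0·10.1+0·(-4.4)=-0.9; next y=1/10·1.9+1/2·(-0.9)=-0.26
n=4: y=-0.26, sp=1, e=sp−y=1.26; I=11.36, D=e−e_prev=2.16; u=1·1.26+0·11.36+0·2.16=1.26; next y=1/10·(-0.26)+1/2·1.26=0.604
n=5: y=0.604, sp=1, e=sp−y=0.396; I=11.756, D=e−e_prev=-0.864; u=1·0.396+0·11.756+0·(-0.864)=0.396; next y=1/10·0.604+1/2·0.396=0.2584
n=6: y=0.2584, sp=1, e=sp−y=0.7416; I=12.4976, D=e−e_prev=0.3456; u=1·0.7416+0·12.4976+0·0.3456=0.7416; next y=1/10·0.2584+1/2·0.7416=0.39664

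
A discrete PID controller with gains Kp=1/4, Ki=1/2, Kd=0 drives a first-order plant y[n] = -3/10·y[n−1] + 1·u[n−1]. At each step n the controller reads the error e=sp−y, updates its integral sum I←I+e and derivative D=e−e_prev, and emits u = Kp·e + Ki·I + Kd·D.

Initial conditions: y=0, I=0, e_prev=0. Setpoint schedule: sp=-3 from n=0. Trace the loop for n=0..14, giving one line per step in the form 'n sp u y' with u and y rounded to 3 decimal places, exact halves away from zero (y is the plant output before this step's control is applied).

0 -3 -2.250 0.000
1 -3 -2.063 -2.250
2 -3 -3.084 -1.388
3 -3 -2.930 -2.668
4 -3 -3.500 -2.130
5 -3 -3.387 -2.861
6 -3 -3.706 -2.528
7 -3 -3.627 -2.947
8 -3 -3.807 -2.743
9 -3 -3.755 -2.984
10 -3 -3.856 -2.860
11 -3 -3.822 -2.998
12 -3 -3.880 -2.923
13 -3 -3.858 -3.003
14 -3 -3.891 -2.957

(exact arithmetic carried between steps; '≈' marks a value shown rounded to 6 d.p. or computed from one; I and e_prev carry over from the previous line; the table rounds u and y to 3 d.p., halves away from zero)
n=0: y=0, sp=-3, e=sp−y=-3; I=-3, D=e−e_prev=-3; u=1/4·(-3)+1/2·(-3)+0·(-3)=-2.25; next y=-3/10·0+1·(-2.25)=-2.25
n=1: y=-2.25, sp=-3, e=sp−y=-0.75; I=-3.75, D=e−e_prev=2.25; u=1/4·(-0.75)+1/2·(-3.75)+0·2.25=-2.0625; next y=-3/10·(-2.25)+1·(-2.0625)=-1.3875
n=2: y=-1.3875, sp=-3, e=sp−y=-1.6125; I=-5.3625, D=e−e_prev=-0.8625; u=1/4·(-1.6125)+1/2·(-5.3625)+0·(-0.8625)=-3.084375; next y=-3/10·(-1.3875)+1·(-3.084375)=-2.668125
n=3: y=-2.668125, sp=-3, e=sp−y=-0.331875; I=-5.694375, D=e−e_prev=1.280625; u=1/4·(-0.331875)+1/2·(-5.694375)+0·1.280625≈-2.930156; next y=-3/10·(-2.668125)+1·(-2.930156)≈-2.129719
n=4: y≈-2.129719, sp=-3, e=sp−y≈-0.870281; I≈-6.564656, D=e−e_prev≈-0.538406; u=1/4·(-0.870281)+1/2·(-6.564656)+0·(-0.538406)≈-3.499898; next y=-3/10·(-2.129719)+1·(-3.499898)≈-2.860983
n=5: y≈-2.860983, sp=-3, e=sp−y≈-0.139017; I≈-6.703673, D=e−e_prev≈0.731264; u=1/4·(-0.139017)+1/2·(-6.703673)+0·0.731264≈-3.386591; next y=-3/10·(-2.860983)+1·(-3.386591)≈-2.528296
n=6: y≈-2.528296, sp=-3, e=sp−y≈-0.471704; I≈-7.175377, D=e−e_prev≈-0.332687; u=1/4·(-0.471704)+1/2·(-7.175377)+0·(-0.332687)≈-3.705615; next y=-3/10·(-2.528296)+1·(-3.705615)≈-2.947126
n=7: y≈-2.947126, sp=-3, e=sp−y≈-0.052874; I≈-7.228252, D=e−e_prev≈0.418830; u=1/4·(-0.052874)+1/2·(-7.228252)+0·0.418830≈-3.627344; next y=-3/10·(-2.947126)+1·(-3.627344)≈-2.743207
n=8: y≈-2.743207, sp=-3, e=sp−y≈-0.256793; I≈-7.485045, D=e−e_prev≈-0.203919; u=1/4·(-0.256793)+1/2·(-7.485045)+0·(-0.203919)≈-3.806721; next y=-3/10·(-2.743207)+1·(-3.806721)≈-2.983759
n=9: y≈-2.983759, sp=-3, e=sp−y≈-0.016241; I≈-7.501286, D=e−e_prev≈0.240552; u=1/4·(-0.016241)+1/2·(-7.501286)+0·0.240552≈-3.754703; next y=-3/10·(-2.983759)+1·(-3.754703)≈-2.859576
n=10: y≈-2.859576, sp=-3, e=sp−y≈-0.140424; I≈-7.641710, D=e−e_prev≈-0.124183; u=1/4·(-0.140424)+1/2·(-7.641710)+0·(-0.124183)≈-3.855961; next y=-3/10·(-2.859576)+1·(-3.855961)≈-2.998089
n=11: y≈-2.998089, sp=-3, e=sp−y≈-0.001911; I≈-7.643622, D=e−e_prev≈0.138513; u=1/4·(-0.001911)+1/2·(-7.643622)+0·0.138513≈-3.822289; next y=-3/10·(-2.998089)+1·(-3.822289)≈-2.922862
n=12: y≈-2.922862, sp=-3, e=sp−y≈-0.077138; I≈-7.720760, D=e−e_prev≈-0.075226; u=1/4·(-0.077138)+1/2·(-7.720760)+0·(-0.075226)≈-3.879664; next y=-3/10·(-2.922862)+1·(-3.879664)≈-3.002806
n=13: y≈-3.002806, sp=-3, e=sp−y≈0.002806; I≈-7.717954, D=e−e_prev≈0.079943; u=1/4·0.002806+1/2·(-7.717954)+0·0.079943≈-3.858276; next y=-3/10·(-3.002806)+1·(-3.858276)≈-2.957434
n=14: y≈-2.957434, sp=-3, e=sp−y≈-0.042566; I≈-7.760520, D=e−e_prev≈-0.045372; u=1/4·(-0.042566)+1/2·(-7.760520)+0·(-0.045372)≈-3.890902; next y=-3/10·(-2.957434)+1·(-3.890902)≈-3.003671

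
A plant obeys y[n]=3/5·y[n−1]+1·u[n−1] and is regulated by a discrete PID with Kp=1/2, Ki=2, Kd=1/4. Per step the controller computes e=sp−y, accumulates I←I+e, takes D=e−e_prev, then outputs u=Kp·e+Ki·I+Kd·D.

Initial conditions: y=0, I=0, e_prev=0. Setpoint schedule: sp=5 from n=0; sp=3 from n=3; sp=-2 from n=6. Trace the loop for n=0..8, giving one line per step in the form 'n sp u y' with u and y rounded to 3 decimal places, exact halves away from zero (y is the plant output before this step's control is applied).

(exact arithmetic carried between steps; '≈' marks a value shown rounded to 6 d.p. or computed from one; I and e_prev carry over from the previous line; the table rounds u and y to 3 d.p., halves away from zero)
n=0: y=0, sp=5, e=sp−y=5; I=5, D=e−e_prev=5; u=1/2·5+2·5+1/4·5=13.75; next y=3/5·0+1·13.75=13.75
n=1: y=13.75, sp=5, e=sp−y=-8.75; I=-3.75, D=e−e_prev=-13.75; u=1/2·(-8.75)+2·(-3.75)+1/4·(-13.75)=-15.3125; next y=3/5·13.75+1·(-15.3125)=-7.0625
n=2: y=-7.0625, sp=5, e=sp−y=12.0625; I=8.3125, D=e−e_prev=20.8125; u=1/2·12.0625+2·8.3125+1/4·20.8125=27.859375; next y=3/5·(-7.0625)+1·27.859375=23.621875
n=3: y=23.621875, sp=3, e=sp−y=-20.621875; I=-12.309375, D=e−e_prev=-32.684375; u=1/2·(-20.621875)+2·(-12.309375)+1/4·(-32.684375)≈-43.100781; next y=3/5·23.621875+1·(-43.100781)≈-28.927656
n=4: y≈-28.927656, sp=3, e=sp−y≈31.927656; I≈19.618281, D=e−e_prev≈52.549531; u=1/2·31.927656+2·19.618281+1/4·52.549531≈68.337773; next y=3/5·(-28.927656)+1·68.337773≈50.981180
n=5: y≈50.981180, sp=3, e=sp−y≈-47.981180; I≈-28.362898, D=e−e_prev≈-79.908836; u=1/2·(-47.981180)+2·(-28.362898)+1/4·(-79.908836)≈-100.693596; next y=3/5·50.981180+1·(-100.693596)≈-70.104888
n=6: y≈-70.104888, sp=-2, e=sp−y≈68.104888; I≈39.741989, D=e−e_prev≈116.086068; u=1/2·68.104888+2·39.741989+1/4·116.086068≈142.557940; next y=3/5·(-70.104888)+1·142.557940≈100.495007
n=7: y≈100.495007, sp=-2, e=sp−y≈-102.495007; I≈-62.753018, D=e−e_prev≈-170.599895; u=1/2·(-102.495007)+2·(-62.753018)+1/4·(-170.599895)≈-219.403512; next y=3/5·100.495007+1·(-219.403512)≈-159.106508
n=8: y≈-159.106508, sp=-2, e=sp−y≈157.106508; I≈94.353491, D=e−e_prev≈259.601515; u=1/2·157.106508+2·94.353491+1/4·259.601515≈332.160614; next y=3/5·(-159.106508)+1·332.160614≈236.696709

0 5 13.750 0.000
1 5 -15.313 13.750
2 5 27.859 -7.063
3 3 -43.101 23.622
4 3 68.338 -28.928
5 3 -100.694 50.981
6 -2 142.558 -70.105
7 -2 -219.404 100.495
8 -2 332.161 -159.107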